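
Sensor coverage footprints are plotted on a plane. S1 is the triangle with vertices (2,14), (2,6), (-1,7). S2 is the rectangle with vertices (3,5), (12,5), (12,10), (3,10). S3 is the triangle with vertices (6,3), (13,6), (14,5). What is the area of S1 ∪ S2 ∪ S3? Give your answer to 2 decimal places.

61.62

By inclusion–exclusion:
Individual areas: |S1| = 12, |S2| = 45, |S3| = 5.
|S1∩S2| = 0.
|S1∩S3| = 0.
|S2∩S3| = 0.381.
|S1∩S2∩S3| = 0.
|S1 ∪ S2 ∪ S3| = 62 − 0.381 + 0 = 61.62.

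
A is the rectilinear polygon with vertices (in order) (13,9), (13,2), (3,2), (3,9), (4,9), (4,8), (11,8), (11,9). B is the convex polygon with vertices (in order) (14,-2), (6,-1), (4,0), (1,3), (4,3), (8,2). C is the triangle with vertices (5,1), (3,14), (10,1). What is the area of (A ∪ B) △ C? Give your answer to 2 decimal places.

|A ∪ B| = 87.5.
|(A ∪ B) ∩ C| = 24.75.
|(A ∪ B) △ C| = 87.5 + 32.5 − 49.5 = 70.50.

70.50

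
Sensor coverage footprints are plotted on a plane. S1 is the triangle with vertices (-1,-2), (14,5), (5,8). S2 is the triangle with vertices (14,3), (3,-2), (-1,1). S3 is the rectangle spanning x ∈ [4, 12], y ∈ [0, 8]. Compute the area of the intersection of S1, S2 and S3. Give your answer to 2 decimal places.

The intersection is the polygon with vertices (8,2.2), (4,0.333), (4,1.667).
By the shoelace formula its area is 2.67.

2.67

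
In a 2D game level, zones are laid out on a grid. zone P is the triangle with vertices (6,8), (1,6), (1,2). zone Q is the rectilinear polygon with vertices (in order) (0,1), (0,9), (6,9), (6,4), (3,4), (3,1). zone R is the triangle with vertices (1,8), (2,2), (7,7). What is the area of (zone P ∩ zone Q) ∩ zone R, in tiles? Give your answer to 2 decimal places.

7.45

The region (zone P ∩ zone Q) ∩ zone R is the polygon with vertices (4.529,7.412), (5.39,7.268), (1.833,3), (1.312,6.125).
By the shoelace formula its area is 7.45.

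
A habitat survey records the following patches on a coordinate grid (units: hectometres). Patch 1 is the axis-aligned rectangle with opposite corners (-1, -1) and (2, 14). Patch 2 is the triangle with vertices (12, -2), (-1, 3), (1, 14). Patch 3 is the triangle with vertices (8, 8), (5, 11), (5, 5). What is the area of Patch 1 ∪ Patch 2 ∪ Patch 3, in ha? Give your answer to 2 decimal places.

105.43

By inclusion–exclusion:
Individual areas: |Patch 1| = 45, |Patch 2| = 76.5, |Patch 3| = 9.
|Patch 1∩Patch 2| = 23.0035.
|Patch 1∩Patch 3| = 0.
|Patch 2∩Patch 3| = 2.0623.
|Patch 1∩Patch 2∩Patch 3| = 0.
|Patch 1 ∪ Patch 2 ∪ Patch 3| = 130.5 − 25.0658 + 0 = 105.43.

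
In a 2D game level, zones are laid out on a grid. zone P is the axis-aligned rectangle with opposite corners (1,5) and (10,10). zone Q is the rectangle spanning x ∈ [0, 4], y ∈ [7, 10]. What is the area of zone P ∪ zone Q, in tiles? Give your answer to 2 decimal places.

By inclusion–exclusion:
Individual areas: |zone P| = 45, |zone Q| = 12.
|zone P∩zone Q|: x∈[1,4], y∈[7,10] → 3·3 = 9.
|zone P ∪ zone Q| = 57 − 9 = 48.00.

48.00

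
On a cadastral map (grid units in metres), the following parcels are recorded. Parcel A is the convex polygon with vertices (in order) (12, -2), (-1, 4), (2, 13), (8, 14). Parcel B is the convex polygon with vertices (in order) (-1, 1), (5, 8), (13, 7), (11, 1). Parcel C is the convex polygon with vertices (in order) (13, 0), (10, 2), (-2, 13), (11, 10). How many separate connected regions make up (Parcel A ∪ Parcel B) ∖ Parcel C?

3

(Parcel A ∪ Parcel B) ∖ Parcel C splits into 3 disjoint pieces (area 64.7032, area 14.2755, area 1.9631).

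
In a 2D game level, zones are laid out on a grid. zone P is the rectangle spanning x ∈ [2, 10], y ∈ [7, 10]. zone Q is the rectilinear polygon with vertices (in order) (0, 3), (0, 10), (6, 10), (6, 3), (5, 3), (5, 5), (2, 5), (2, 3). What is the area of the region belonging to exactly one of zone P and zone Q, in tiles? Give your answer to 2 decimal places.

36.00

|zone P| = 24, |zone Q| = 36, |zone P∩zone Q| = 12.
|zone P △ zone Q| = |zone P| + |zone Q| − 2·|zone P∩zone Q| = 24 + 36 − 24 = 36.00.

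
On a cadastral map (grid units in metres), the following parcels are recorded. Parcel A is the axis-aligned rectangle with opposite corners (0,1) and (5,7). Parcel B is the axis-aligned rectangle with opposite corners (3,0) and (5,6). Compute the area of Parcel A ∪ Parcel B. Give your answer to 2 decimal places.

By inclusion–exclusion:
Individual areas: |Parcel A| = 30, |Parcel B| = 12.
|Parcel A∩Parcel B|: x∈[3,5], y∈[1,6] → 2·5 = 10.
|Parcel A ∪ Parcel B| = 42 − 10 = 32.00.

32.00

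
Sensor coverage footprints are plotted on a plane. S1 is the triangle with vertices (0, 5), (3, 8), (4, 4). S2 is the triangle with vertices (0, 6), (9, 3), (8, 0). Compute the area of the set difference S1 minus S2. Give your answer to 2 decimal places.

|S1| = 7.5, |S1∩S2| = 2.1834.
|S1 ∖ S2| = |S1| − |S1∩S2| = 7.5 − 2.1834 = 5.32.

5.32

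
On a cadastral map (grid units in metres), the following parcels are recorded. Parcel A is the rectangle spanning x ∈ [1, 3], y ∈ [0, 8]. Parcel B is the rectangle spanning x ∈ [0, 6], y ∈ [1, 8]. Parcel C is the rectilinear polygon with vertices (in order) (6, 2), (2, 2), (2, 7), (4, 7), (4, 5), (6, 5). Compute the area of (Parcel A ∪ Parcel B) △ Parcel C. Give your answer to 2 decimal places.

28.00

|Parcel A ∪ Parcel B| = 44.
|(Parcel A ∪ Parcel B) ∩ Parcel C| = 16.
|(Parcel A ∪ Parcel B) △ Parcel C| = 44 + 16 − 32 = 28.00.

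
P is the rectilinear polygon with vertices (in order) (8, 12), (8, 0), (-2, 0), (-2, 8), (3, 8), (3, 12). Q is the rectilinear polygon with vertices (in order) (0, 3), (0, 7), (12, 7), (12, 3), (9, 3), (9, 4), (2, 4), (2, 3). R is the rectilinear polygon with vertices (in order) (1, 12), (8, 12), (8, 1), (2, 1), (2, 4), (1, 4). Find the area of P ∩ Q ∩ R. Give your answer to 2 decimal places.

21.00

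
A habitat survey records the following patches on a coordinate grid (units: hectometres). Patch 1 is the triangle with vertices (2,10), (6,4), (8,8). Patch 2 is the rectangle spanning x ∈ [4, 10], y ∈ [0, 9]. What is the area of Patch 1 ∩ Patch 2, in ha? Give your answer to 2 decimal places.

11.50

The intersection is the polygon with vertices (8,8), (6,4), (4,7), (4,9), (5,9).
By the shoelace formula its area is 11.50.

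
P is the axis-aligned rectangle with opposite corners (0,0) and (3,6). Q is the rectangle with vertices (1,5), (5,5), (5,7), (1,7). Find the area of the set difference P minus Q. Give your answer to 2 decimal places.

|P∩Q|: x∈[1,3], y∈[5,6] → 2·1 = 2.
|P| = 18.
|P ∖ Q| = |P| − |P∩Q| = 18 − 2 = 16.00.

16.00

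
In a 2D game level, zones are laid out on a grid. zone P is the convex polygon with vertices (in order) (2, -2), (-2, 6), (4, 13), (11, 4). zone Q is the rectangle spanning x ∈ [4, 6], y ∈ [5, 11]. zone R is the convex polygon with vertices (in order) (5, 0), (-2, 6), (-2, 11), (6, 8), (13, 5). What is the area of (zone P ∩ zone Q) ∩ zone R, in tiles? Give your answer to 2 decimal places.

The region (zone P ∩ zone Q) ∩ zone R is the polygon with vertices (6,5), (4,5), (4,8.75), (6,8).
By the shoelace formula its area is 6.75.

6.75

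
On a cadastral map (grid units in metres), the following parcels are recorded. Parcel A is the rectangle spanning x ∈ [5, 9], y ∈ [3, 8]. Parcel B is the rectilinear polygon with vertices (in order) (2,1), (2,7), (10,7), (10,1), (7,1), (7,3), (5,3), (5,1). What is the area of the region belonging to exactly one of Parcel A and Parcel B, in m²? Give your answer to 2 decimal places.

|Parcel A| = 20, |Parcel B| = 44, |Parcel A∩Parcel B| = 16.
|Parcel A △ Parcel B| = |Parcel A| + |Parcel B| − 2·|Parcel A∩Parcel B| = 20 + 44 − 32 = 32.00.

32.00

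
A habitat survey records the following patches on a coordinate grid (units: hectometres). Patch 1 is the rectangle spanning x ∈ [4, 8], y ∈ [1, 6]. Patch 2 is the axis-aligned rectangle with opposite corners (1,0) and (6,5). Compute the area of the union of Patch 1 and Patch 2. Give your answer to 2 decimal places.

By inclusion–exclusion:
Individual areas: |Patch 1| = 20, |Patch 2| = 25.
|Patch 1∩Patch 2|: x∈[4,6], y∈[1,5] → 2·4 = 8.
|Patch 1 ∪ Patch 2| = 45 − 8 = 37.00.

37.00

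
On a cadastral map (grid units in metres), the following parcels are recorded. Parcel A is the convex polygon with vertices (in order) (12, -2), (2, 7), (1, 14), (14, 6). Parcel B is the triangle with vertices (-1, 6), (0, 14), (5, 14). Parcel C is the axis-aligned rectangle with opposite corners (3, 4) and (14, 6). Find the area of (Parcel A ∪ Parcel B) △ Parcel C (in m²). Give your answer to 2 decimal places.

88.80

|Parcel A ∪ Parcel B| = 104.9084.
|(Parcel A ∪ Parcel B) ∩ Parcel C| = 19.0556.
|(Parcel A ∪ Parcel B) △ Parcel C| = 104.9084 + 22 − 38.1111 = 88.80.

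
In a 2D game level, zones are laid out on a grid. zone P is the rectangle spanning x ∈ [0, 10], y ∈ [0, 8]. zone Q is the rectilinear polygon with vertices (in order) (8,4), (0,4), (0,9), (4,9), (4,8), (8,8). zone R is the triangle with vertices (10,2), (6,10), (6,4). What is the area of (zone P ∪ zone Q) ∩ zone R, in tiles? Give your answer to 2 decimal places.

11.00

The region (zone P ∪ zone Q) ∩ zone R is the polygon with vertices (7,8), (10,2), (6,4), (6,8).
By the shoelace formula its area is 11.00.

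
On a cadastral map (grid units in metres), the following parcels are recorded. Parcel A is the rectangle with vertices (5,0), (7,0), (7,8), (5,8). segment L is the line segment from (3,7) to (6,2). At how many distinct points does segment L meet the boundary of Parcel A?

The segment meets the boundary at (5,3.667).

1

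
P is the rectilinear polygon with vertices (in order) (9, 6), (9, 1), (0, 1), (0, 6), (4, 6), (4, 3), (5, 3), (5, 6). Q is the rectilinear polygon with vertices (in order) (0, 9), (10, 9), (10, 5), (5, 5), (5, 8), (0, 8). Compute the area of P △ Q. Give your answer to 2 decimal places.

|P| = 42, |Q| = 25, |P∩Q| = 4.
|P △ Q| = |P| + |Q| − 2·|P∩Q| = 42 + 25 − 8 = 59.00.

59.00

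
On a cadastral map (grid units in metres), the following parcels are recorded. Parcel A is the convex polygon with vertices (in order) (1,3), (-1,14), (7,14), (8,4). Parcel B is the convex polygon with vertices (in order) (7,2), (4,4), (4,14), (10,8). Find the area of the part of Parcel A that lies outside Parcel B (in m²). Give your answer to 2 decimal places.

48.56

|Parcel A| = 79.5, |Parcel A∩Parcel B| = 30.9412.
|Parcel A ∖ Parcel B| = |Parcel A| − |Parcel A∩Parcel B| = 79.5 − 30.9412 = 48.56.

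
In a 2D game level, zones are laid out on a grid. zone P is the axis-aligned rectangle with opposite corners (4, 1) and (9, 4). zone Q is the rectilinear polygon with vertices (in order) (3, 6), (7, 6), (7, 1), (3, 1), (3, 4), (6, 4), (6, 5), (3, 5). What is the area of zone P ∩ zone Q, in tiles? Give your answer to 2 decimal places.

The intersection is the polygon with vertices (7,4), (7,1), (4,1), (4,4), (6,4).
By the shoelace formula its area is 9.00.

9.00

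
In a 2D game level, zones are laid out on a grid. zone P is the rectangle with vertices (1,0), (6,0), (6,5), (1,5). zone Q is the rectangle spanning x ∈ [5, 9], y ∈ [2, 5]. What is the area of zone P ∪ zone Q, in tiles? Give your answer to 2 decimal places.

34.00

By inclusion–exclusion:
Individual areas: |zone P| = 25, |zone Q| = 12.
|zone P∩zone Q|: x∈[5,6], y∈[2,5] → 1·3 = 3.
|zone P ∪ zone Q| = 37 − 3 = 34.00.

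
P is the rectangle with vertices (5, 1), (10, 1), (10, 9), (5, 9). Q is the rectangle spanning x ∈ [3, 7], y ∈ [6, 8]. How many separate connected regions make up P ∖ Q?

P ∖ Q is a single connected region.

1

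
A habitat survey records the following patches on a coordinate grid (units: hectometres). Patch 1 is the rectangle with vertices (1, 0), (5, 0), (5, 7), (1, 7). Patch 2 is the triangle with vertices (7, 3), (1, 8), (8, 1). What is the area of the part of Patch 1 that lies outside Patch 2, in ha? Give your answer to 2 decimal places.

26.77

|Patch 1| = 28, |Patch 1∩Patch 2| = 1.2333.
|Patch 1 ∖ Patch 2| = |Patch 1| − |Patch 1∩Patch 2| = 28 − 1.2333 = 26.77.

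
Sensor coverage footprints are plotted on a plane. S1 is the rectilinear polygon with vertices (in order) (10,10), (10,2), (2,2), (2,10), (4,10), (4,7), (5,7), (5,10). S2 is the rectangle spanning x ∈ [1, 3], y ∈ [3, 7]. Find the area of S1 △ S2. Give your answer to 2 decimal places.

61.00

|S1| = 61, |S2| = 8, |S1∩S2| = 4.
|S1 △ S2| = |S1| + |S2| − 2·|S1∩S2| = 61 + 8 − 8 = 61.00.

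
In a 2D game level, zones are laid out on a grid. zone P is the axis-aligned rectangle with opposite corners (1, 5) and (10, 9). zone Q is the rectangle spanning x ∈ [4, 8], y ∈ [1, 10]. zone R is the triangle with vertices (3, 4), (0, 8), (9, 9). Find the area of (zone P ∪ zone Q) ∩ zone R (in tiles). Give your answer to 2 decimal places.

The region (zone P ∪ zone Q) ∩ zone R is the polygon with vertices (4,5), (2.25,5), (1,6.667), (1,8.111), (9,9), (4,4.833).
By the shoelace formula its area is 17.82.

17.82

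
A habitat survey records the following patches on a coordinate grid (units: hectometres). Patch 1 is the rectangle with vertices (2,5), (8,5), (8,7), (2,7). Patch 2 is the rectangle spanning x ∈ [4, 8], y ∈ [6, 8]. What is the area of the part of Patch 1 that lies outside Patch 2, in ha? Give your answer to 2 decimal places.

8.00

|Patch 1∩Patch 2|: x∈[4,8], y∈[6,7] → 4·1 = 4.
|Patch 1| = 12.
|Patch 1 ∖ Patch 2| = |Patch 1| − |Patch 1∩Patch 2| = 12 − 4 = 8.00.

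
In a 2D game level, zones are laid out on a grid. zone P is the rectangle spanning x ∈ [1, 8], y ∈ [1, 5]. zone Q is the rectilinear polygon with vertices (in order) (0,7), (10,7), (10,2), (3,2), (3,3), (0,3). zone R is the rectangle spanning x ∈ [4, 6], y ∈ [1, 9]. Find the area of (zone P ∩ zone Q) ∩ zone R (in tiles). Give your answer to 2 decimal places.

The region (zone P ∩ zone Q) ∩ zone R is the polygon with vertices (6,5), (6,2), (4,2), (4,5).
By the shoelace formula its area is 6.00.

6.00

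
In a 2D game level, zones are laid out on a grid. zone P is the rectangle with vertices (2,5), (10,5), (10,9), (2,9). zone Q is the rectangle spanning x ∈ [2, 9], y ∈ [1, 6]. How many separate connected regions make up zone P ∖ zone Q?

zone P ∖ zone Q is a single connected region.

1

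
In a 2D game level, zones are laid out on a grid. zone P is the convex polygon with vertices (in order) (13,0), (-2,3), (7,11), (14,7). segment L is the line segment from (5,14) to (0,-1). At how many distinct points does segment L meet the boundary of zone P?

The segment meets the boundary at (1.125,2.375), (2.737,7.211).

2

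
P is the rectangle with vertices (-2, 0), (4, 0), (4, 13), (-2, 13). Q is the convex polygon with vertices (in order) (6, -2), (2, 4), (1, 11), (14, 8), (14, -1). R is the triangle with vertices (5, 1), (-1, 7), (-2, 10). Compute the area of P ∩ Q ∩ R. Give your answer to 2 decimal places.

1.21

The intersection is the polygon with vertices (1.85,5.05), (4,2.286), (4,2), (2,4).
By the shoelace formula its area is 1.21.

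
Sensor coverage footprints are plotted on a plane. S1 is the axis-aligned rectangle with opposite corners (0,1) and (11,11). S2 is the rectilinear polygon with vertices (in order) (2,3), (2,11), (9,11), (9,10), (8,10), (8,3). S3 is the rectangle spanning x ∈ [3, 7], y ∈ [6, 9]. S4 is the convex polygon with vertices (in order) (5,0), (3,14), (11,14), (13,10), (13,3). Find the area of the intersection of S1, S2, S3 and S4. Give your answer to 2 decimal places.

The intersection is the polygon with vertices (7,9), (7,6), (4.143,6), (3.714,9).
By the shoelace formula its area is 9.21.

9.21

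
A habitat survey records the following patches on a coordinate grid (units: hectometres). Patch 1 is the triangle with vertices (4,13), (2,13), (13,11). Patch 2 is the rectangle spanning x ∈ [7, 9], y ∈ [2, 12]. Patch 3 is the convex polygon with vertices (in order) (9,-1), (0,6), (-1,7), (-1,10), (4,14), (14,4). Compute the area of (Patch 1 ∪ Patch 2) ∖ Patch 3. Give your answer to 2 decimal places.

5.01

|Patch 1 ∪ Patch 2| = 21.8232.
|(Patch 1 ∪ Patch 2) ∩ Patch 3| = 16.8155.
|(Patch 1 ∪ Patch 2) ∖ Patch 3| = 21.8232 − 16.8155 = 5.01.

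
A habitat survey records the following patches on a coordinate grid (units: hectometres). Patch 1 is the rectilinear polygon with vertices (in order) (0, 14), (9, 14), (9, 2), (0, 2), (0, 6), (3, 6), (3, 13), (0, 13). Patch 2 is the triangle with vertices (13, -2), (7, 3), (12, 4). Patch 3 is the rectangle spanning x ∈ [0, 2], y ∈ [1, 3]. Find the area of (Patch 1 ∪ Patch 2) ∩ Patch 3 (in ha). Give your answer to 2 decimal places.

2.00

The region (Patch 1 ∪ Patch 2) ∩ Patch 3 is the polygon with vertices (0,2), (0,3), (2,3), (2,2).
By the shoelace formula its area is 2.00.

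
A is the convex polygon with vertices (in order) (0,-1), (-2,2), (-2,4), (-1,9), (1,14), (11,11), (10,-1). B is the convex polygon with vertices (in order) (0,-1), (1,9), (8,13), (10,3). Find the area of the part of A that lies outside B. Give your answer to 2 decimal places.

72.32

|A| = 158.5, |A∩B| = 86.177.
|A ∖ B| = |A| − |A∩B| = 158.5 − 86.177 = 72.32.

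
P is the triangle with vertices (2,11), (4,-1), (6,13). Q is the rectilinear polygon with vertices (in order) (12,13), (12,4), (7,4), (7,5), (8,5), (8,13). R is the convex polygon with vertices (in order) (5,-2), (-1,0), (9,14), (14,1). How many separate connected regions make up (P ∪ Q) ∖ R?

(P ∪ Q) ∖ R splits into 3 disjoint pieces (area 15.9614, area 8.8923, area 0.0571).

3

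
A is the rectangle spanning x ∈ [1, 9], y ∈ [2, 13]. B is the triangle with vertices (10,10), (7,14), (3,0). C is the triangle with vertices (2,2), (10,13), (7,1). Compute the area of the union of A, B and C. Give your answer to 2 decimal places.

93.88

By inclusion–exclusion:
Individual areas: |A| = 88, |B| = 29, |C| = 31.5.
|A∩B| = 26.2726.
|A∩C| = 27.5625.
|B∩C| = 16.5077.
|A∩B∩C| = 15.7256.
|A ∪ B ∪ C| = 148.5 − 70.3428 + 15.7256 = 93.88.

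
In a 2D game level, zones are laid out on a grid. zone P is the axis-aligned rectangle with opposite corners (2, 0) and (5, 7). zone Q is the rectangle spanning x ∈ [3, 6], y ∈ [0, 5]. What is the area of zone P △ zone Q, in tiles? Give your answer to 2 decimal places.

16.00

|zone P∩zone Q|: x∈[3,5], y∈[0,5] → 2·5 = 10.
|zone P △ zone Q| = |zone P| + |zone Q| − 2·|zone P∩zone Q| = 21 + 15 − 20 = 16.00.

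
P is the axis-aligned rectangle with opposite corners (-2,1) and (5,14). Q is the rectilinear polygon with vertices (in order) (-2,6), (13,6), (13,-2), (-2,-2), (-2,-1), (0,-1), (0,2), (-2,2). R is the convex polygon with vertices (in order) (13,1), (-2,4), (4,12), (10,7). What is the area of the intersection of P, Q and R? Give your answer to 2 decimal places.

The intersection is the polygon with vertices (5,6), (5,2.6), (-2,4), (-0.5,6).
By the shoelace formula its area is 17.40.

17.40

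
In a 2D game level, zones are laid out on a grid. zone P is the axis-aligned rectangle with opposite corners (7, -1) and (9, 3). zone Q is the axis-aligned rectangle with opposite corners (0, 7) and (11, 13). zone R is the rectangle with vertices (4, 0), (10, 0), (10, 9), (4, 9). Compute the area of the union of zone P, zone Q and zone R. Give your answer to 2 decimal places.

By inclusion–exclusion:
Individual areas: |zone P| = 8, |zone Q| = 66, |zone R| = 54.
|zone P∩zone Q| = 0 (no overlap).
|zone P∩zone R|: x∈[7,9], y∈[0,3] → 2·3 = 6.
|zone Q∩zone R|: x∈[4,10], y∈[7,9] → 6·2 = 12.
|zone P∩zone Q∩zone R| = 0.
|zone P ∪ zone Q ∪ zone R| = 128 − 18 + 0 = 110.00.

110.00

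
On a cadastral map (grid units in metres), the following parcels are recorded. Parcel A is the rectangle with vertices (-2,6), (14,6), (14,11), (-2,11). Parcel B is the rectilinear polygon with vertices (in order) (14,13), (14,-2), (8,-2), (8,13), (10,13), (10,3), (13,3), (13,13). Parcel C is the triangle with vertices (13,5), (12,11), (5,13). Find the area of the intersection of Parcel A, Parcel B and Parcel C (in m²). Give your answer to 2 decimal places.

4.00

The intersection is the polygon with vertices (10,8), (8,10), (8,11), (10,11).
By the shoelace formula its area is 4.00.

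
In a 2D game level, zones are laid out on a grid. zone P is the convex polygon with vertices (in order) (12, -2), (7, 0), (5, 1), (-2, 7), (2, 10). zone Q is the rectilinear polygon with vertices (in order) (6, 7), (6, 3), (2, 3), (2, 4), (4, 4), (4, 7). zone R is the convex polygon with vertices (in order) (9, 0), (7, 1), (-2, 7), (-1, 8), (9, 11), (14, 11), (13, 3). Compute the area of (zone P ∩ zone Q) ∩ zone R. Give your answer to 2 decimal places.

7.40

The region (zone P ∩ zone Q) ∩ zone R is the polygon with vertices (4,4), (4,7), (4.5,7), (6,5.2), (6,3), (4,3), (2.5,4).
By the shoelace formula its area is 7.40.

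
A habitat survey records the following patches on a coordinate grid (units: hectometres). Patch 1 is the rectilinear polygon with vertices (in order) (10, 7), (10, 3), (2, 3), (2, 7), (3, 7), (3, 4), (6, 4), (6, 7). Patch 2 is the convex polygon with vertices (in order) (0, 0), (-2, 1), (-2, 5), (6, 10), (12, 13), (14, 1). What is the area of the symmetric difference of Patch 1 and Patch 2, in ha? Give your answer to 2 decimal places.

112.00

|Patch 1| = 23, |Patch 2| = 135, |Patch 1∩Patch 2| = 23.
|Patch 1 △ Patch 2| = |Patch 1| + |Patch 2| − 2·|Patch 1∩Patch 2| = 23 + 135 − 46 = 112.00.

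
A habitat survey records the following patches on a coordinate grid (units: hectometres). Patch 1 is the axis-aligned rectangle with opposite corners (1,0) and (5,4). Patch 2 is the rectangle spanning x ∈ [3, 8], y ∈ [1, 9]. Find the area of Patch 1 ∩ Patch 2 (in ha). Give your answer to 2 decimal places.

6.00

|Patch 1∩Patch 2|: x∈[3,5], y∈[1,4] → 2·3 = 6.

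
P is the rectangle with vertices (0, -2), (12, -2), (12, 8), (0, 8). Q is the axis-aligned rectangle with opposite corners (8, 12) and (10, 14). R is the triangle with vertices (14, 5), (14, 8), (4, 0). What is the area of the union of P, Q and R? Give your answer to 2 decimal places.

129.40

By inclusion–exclusion:
Individual areas: |P| = 120, |Q| = 4, |R| = 15.
|P∩Q| = 0 (no overlap).
|P∩R| = 9.6.
|Q∩R| = 0.
|P∩Q∩R| = 0.
|P ∪ Q ∪ R| = 139 − 9.6 + 0 = 129.40.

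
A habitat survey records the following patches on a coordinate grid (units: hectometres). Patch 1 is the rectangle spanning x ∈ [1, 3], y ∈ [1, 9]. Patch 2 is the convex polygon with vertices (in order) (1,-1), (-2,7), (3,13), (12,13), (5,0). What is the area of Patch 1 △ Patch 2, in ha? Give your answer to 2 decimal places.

98.50

|Patch 1| = 16, |Patch 2| = 114.5, |Patch 1∩Patch 2| = 16.
|Patch 1 △ Patch 2| = |Patch 1| + |Patch 2| − 2·|Patch 1∩Patch 2| = 16 + 114.5 − 32 = 98.50.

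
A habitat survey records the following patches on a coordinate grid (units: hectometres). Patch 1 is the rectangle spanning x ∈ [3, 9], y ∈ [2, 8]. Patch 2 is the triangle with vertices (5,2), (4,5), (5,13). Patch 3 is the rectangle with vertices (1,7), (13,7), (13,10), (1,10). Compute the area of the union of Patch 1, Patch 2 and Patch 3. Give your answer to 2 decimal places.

66.56

By inclusion–exclusion:
Individual areas: |Patch 1| = 36, |Patch 2| = 5.5, |Patch 3| = 36.
|Patch 1∩Patch 2| = 3.9375.
|Patch 1∩Patch 3|: x∈[3,9], y∈[7,8] → 6·1 = 6.
|Patch 2∩Patch 3| = 1.6875.
|Patch 1∩Patch 2∩Patch 3| = 0.6875.
|Patch 1 ∪ Patch 2 ∪ Patch 3| = 77.5 − 11.625 + 0.6875 = 66.56.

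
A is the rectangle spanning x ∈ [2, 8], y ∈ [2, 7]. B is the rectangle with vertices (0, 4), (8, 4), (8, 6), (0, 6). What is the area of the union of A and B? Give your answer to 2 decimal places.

By inclusion–exclusion:
Individual areas: |A| = 30, |B| = 16.
|A∩B|: x∈[2,8], y∈[4,6] → 6·2 = 12.
|A ∪ B| = 46 − 12 = 34.00.

34.00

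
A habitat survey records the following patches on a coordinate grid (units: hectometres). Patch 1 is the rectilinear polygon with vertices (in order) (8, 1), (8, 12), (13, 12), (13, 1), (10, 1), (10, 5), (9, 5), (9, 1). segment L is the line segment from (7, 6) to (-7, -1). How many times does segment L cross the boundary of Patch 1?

0

The segment lies entirely outside Patch 1 and never meets its boundary.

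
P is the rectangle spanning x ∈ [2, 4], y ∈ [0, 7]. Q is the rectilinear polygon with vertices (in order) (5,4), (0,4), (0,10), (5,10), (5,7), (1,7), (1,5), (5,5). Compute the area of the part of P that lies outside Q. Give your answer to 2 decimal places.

12.00

|P| = 14, |P∩Q| = 2.
|P ∖ Q| = |P| − |P∩Q| = 14 − 2 = 12.00.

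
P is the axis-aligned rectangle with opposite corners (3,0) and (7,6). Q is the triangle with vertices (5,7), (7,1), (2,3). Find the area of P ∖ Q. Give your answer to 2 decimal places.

|P| = 24, |P∩Q| = 11.5917.
|P ∖ Q| = |P| − |P∩Q| = 24 − 11.5917 = 12.41.

12.41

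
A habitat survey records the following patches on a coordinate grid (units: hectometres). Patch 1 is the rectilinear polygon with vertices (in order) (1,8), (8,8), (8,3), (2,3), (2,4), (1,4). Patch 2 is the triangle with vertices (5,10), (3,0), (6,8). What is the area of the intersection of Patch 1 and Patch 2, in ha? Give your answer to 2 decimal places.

The intersection is the polygon with vertices (6,8), (4.125,3), (3.6,3), (4.6,8).
By the shoelace formula its area is 4.81.

4.81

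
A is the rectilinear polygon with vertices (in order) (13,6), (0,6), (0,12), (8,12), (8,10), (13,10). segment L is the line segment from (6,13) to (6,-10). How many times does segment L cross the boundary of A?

The segment meets the boundary at (6,6), (6,12).

2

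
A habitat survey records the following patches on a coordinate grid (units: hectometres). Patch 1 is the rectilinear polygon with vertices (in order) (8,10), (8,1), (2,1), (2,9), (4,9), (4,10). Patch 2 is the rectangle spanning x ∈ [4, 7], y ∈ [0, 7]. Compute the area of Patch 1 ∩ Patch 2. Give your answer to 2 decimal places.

The intersection is the polygon with vertices (4,1), (4,7), (7,7), (7,1).
By the shoelace formula its area is 18.00.

18.00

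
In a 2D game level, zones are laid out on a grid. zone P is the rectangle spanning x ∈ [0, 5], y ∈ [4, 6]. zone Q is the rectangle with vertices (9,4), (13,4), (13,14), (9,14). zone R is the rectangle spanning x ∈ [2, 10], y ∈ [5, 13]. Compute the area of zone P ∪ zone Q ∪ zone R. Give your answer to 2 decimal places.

103.00

By inclusion–exclusion:
Individual areas: |zone P| = 10, |zone Q| = 40, |zone R| = 64.
|zone P∩zone Q| = 0 (no overlap).
|zone P∩zone R|: x∈[2,5], y∈[5,6] → 3·1 = 3.
|zone Q∩zone R|: x∈[9,10], y∈[5,13] → 1·8 = 8.
|zone P∩zone Q∩zone R| = 0.
|zone P ∪ zone Q ∪ zone R| = 114 − 11 + 0 = 103.00.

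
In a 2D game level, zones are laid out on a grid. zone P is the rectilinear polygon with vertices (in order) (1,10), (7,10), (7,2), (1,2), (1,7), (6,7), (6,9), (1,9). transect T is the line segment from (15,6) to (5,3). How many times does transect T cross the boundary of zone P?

1

The segment meets the boundary at (7,3.6).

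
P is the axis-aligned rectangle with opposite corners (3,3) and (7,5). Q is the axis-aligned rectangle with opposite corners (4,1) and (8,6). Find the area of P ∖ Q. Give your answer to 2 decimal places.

2.00

|P∩Q|: x∈[4,7], y∈[3,5] → 3·2 = 6.
|P| = 8.
|P ∖ Q| = |P| − |P∩Q| = 8 − 6 = 2.00.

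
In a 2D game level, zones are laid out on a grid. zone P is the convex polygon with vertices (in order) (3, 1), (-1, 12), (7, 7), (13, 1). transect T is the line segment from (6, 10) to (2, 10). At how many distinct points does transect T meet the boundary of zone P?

1

The segment meets the boundary at (2.2,10).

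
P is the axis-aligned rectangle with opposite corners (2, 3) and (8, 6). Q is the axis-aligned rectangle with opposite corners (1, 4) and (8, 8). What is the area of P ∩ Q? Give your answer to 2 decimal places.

12.00

|P∩Q|: x∈[2,8], y∈[4,6] → 6·2 = 12.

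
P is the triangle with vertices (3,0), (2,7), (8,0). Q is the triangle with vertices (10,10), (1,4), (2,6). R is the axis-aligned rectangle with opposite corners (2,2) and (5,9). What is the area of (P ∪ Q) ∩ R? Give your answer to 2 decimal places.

|P ∪ Q| = 22.6036.
|(P ∪ Q) ∩ R| = 10.32.

10.32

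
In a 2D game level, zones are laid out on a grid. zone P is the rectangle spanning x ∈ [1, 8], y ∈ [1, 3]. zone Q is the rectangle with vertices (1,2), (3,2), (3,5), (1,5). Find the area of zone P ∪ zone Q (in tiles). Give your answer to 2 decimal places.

18.00

By inclusion–exclusion:
Individual areas: |zone P| = 14, |zone Q| = 6.
|zone P∩zone Q|: x∈[1,3], y∈[2,3] → 2·1 = 2.
|zone P ∪ zone Q| = 20 − 2 = 18.00.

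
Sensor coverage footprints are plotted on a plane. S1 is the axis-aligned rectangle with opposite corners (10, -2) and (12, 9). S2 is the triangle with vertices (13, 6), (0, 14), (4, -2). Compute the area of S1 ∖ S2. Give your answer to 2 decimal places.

15.98

|S1| = 22, |S1∩S2| = 6.0171.
|S1 ∖ S2| = |S1| − |S1∩S2| = 22 − 6.0171 = 15.98.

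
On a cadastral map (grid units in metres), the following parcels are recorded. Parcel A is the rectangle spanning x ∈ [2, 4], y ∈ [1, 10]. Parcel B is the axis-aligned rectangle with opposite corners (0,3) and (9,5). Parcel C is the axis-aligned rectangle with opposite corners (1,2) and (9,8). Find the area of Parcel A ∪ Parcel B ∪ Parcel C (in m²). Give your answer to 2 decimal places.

By inclusion–exclusion:
Individual areas: |Parcel A| = 18, |Parcel B| = 18, |Parcel C| = 48.
|Parcel A∩Parcel B|: x∈[2,4], y∈[3,5] → 2·2 = 4.
|Parcel A∩Parcel C|: x∈[2,4], y∈[2,8] → 2·6 = 12.
|Parcel B∩Parcel C|: x∈[1,9], y∈[3,5] → 8·2 = 16.
|Parcel A∩Parcel B∩Parcel C| = 4.
|Parcel A ∪ Parcel B ∪ Parcel C| = 84 − 32 + 4 = 56.00.

56.00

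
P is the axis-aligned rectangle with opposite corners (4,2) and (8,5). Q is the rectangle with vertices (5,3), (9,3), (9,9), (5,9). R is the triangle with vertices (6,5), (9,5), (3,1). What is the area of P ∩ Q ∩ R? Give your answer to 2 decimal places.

The intersection is the polygon with vertices (8,4.333), (6,3), (5,3), (5,3.667), (6,5), (8,5).
By the shoelace formula its area is 4.00.

4.00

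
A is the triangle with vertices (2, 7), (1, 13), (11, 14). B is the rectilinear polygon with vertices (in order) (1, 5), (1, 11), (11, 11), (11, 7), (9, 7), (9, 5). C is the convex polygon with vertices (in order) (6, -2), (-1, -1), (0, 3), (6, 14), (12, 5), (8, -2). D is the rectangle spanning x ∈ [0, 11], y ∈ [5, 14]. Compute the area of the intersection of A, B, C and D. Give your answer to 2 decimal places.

5.22

The intersection is the polygon with vertices (2.316,7.246), (4.364,11), (7.143,11).
By the shoelace formula its area is 5.22.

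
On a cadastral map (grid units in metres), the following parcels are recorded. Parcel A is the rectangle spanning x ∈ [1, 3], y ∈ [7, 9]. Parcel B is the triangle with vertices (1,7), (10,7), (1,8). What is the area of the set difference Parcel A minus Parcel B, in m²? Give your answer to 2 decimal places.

2.22

|Parcel A| = 4, |Parcel A∩Parcel B| = 1.7778.
|Parcel A ∖ Parcel B| = |Parcel A| − |Parcel A∩Parcel B| = 4 − 1.7778 = 2.22.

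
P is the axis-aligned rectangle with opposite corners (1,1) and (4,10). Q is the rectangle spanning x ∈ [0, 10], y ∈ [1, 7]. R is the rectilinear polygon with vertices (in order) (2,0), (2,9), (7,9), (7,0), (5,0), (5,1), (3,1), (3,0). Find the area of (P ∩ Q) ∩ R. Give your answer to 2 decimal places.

The region (P ∩ Q) ∩ R is the polygon with vertices (3,1), (2,1), (2,7), (4,7), (4,1).
By the shoelace formula its area is 12.00.

12.00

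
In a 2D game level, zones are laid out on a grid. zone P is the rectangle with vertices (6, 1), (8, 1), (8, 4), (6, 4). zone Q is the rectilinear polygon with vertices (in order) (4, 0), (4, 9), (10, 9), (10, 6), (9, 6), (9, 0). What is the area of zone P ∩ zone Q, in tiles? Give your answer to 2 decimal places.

6.00

The intersection is the polygon with vertices (6,1), (6,4), (8,4), (8,1).
By the shoelace formula its area is 6.00.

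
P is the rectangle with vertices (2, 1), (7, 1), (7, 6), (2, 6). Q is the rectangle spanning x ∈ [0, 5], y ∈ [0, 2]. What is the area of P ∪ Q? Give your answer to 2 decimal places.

32.00

By inclusion–exclusion:
Individual areas: |P| = 25, |Q| = 10.
|P∩Q|: x∈[2,5], y∈[1,2] → 3·1 = 3.
|P ∪ Q| = 35 − 3 = 32.00.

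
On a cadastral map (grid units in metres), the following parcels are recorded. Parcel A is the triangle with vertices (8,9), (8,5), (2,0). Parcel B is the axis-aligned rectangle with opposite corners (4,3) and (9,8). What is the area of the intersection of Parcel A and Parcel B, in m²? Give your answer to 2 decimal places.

The intersection is the polygon with vertices (8,5), (5.6,3), (4,3), (7.333,8), (8,8).
By the shoelace formula its area is 9.27.

9.27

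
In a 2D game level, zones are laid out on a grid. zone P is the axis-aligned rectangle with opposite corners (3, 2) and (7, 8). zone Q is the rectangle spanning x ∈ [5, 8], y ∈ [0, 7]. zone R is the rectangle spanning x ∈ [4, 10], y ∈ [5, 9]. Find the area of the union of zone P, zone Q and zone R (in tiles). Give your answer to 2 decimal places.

48.00

By inclusion–exclusion:
Individual areas: |zone P| = 24, |zone Q| = 21, |zone R| = 24.
|zone P∩zone Q|: x∈[5,7], y∈[2,7] → 2·5 = 10.
|zone P∩zone R|: x∈[4,7], y∈[5,8] → 3·3 = 9.
|zone Q∩zone R|: x∈[5,8], y∈[5,7] → 3·2 = 6.
|zone P∩zone Q∩zone R| = 4.
|zone P ∪ zone Q ∪ zone R| = 69 − 25 + 4 = 48.00.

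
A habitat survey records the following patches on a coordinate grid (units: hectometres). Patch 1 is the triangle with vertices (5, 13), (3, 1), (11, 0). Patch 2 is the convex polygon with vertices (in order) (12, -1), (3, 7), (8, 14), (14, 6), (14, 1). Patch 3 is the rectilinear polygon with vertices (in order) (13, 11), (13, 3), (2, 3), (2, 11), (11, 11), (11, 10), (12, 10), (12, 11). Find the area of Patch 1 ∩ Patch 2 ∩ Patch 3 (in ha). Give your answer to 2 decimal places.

The intersection is the polygon with vertices (5.857,11), (5.923,11), (9.615,3), (7.5,3), (3.871,6.226), (4.304,8.826).
By the shoelace formula its area is 22.14.

22.14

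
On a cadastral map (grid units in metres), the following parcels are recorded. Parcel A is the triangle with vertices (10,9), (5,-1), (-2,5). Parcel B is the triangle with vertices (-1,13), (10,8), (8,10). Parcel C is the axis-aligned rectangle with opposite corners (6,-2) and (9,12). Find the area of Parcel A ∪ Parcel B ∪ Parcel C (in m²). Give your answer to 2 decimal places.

82.55

By inclusion–exclusion:
Individual areas: |Parcel A| = 50, |Parcel B| = 6, |Parcel C| = 42.
|Parcel A∩Parcel B| = 0.2226.
|Parcel A∩Parcel C| = 12.5.
|Parcel B∩Parcel C| = 2.7576.
|Parcel A∩Parcel B∩Parcel C| = 0.0286.
|Parcel A ∪ Parcel B ∪ Parcel C| = 98 − 15.4802 + 0.0286 = 82.55.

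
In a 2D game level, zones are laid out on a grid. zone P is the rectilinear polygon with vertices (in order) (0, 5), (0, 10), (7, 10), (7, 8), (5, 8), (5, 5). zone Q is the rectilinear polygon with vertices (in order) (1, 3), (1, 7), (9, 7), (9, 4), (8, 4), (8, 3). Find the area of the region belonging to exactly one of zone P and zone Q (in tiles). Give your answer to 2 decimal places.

44.00

|zone P| = 29, |zone Q| = 31, |zone P∩zone Q| = 8.
|zone P △ zone Q| = |zone P| + |zone Q| − 2·|zone P∩zone Q| = 29 + 31 − 16 = 44.00.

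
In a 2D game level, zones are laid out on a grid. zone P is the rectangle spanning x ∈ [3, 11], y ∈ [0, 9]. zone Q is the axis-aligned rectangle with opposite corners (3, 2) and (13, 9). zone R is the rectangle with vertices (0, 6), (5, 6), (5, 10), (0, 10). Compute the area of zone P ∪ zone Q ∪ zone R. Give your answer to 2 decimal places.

100.00

By inclusion–exclusion:
Individual areas: |zone P| = 72, |zone Q| = 70, |zone R| = 20.
|zone P∩zone Q|: x∈[3,11], y∈[2,9] → 8·7 = 56.
|zone P∩zone R|: x∈[3,5], y∈[6,9] → 2·3 = 6.
|zone Q∩zone R|: x∈[3,5], y∈[6,9] → 2·3 = 6.
|zone P∩zone Q∩zone R| = 6.
|zone P ∪ zone Q ∪ zone R| = 162 − 68 + 6 = 100.00.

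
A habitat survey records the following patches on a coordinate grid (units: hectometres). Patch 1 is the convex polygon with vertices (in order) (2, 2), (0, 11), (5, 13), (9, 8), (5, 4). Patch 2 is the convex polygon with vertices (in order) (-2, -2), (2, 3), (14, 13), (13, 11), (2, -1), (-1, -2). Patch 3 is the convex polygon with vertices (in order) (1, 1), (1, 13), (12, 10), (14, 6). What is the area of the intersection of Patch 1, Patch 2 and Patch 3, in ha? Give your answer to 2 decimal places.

8.34

The intersection is the polygon with vertices (2,3), (8.6,8.5), (9,8), (5,4), (2,2), (1.826,2.783).
By the shoelace formula its area is 8.34.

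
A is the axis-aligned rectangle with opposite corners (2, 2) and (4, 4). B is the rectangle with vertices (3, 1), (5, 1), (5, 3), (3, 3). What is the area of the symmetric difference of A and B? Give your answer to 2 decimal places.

6.00

|A∩B|: x∈[3,4], y∈[2,3] → 1·1 = 1.
|A △ B| = |A| + |B| − 2·|A∩B| = 4 + 4 − 2 = 6.00.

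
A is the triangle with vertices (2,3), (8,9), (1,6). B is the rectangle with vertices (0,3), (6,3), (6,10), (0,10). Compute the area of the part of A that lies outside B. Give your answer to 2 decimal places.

|A| = 12, |A∩B| = 10.8571.
|A ∖ B| = |A| − |A∩B| = 12 − 10.8571 = 1.14.

1.14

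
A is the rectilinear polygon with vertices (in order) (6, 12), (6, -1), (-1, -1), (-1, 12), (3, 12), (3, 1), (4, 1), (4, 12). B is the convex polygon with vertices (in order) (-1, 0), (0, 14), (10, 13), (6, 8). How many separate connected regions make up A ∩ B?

2

A ∩ B splits into 2 disjoint pieces (area 10.2857, area 33.7143).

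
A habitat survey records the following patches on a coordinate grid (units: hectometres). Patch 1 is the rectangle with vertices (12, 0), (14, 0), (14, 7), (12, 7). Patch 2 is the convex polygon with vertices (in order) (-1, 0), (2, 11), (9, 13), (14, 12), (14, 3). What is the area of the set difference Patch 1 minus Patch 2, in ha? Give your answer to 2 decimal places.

5.60

|Patch 1| = 14, |Patch 1∩Patch 2| = 8.4.
|Patch 1 ∖ Patch 2| = |Patch 1| − |Patch 1∩Patch 2| = 14 − 8.4 = 5.60.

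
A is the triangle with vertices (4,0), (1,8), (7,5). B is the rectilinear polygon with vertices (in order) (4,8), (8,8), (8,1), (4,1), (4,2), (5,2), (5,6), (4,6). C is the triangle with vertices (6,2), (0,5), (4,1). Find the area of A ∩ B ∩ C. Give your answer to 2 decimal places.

The intersection is the polygon with vertices (4.857,1.429), (4,1), (4,2), (5,2), (5,2.5), (5.385,2.308).
By the shoelace formula its area is 0.90.

0.90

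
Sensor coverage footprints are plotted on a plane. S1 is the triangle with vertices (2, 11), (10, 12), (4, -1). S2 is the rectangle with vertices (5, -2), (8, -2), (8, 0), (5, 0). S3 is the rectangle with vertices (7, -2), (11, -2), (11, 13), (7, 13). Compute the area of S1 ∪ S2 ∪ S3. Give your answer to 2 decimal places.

103.81

By inclusion–exclusion:
Individual areas: |S1| = 49, |S2| = 6, |S3| = 60.
|S1∩S2| = 0.
|S1∩S3| = 9.1875.
|S2∩S3|: x∈[7,8], y∈[-2,0] → 1·2 = 2.
|S1∩S2∩S3| = 0.
|S1 ∪ S2 ∪ S3| = 115 − 11.1875 + 0 = 103.81.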